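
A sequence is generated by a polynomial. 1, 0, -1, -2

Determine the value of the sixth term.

-4

First differences: -1  -1  -1
Constant first difference = -1, so extend:
-2 − 1 = -3
-3 − 1 = -4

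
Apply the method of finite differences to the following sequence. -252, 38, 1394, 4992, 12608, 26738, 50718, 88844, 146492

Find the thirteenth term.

724344

Δ: 290, 1356, 3598, 7616, 14130, 23980, 38126, 57648
Δ²: 1066, 2242, 4018, 6514, 9850, 14146, 19522
Δ³: 1176, 1776, 2496, 3336, 4296, 5376
Δ⁴: 600, 720, 840, 960, 1080
Δ⁵: 120, 120, 120, 120
Fifth differences constant at 120.
1080 + 120 = 1200;  5376 + 1200 = 6576;  19522 + 6576 = 26098;  57648 + 26098 = 83746;  146492 + 83746 = 230238
1200 + 120 = 1320;  6576 + 1320 = 7896;  26098 + 7896 = 33994;  83746 + 33994 = 117740;  230238 + 117740 = 347978
1320 + 120 = 1440;  7896 + 1440 = 9336;  33994 + 9336 = 43330;  117740 + 43330 = 161070;  347978 + 161070 = 509048
1440 + 120 = 1560;  9336 + 1560 = 10896;  43330 + 10896 = 54226;  161070 + 54226 = 215296;  509048 + 215296 = 724344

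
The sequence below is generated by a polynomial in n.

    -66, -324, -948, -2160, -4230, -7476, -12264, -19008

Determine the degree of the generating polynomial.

Δ: -258, -624, -1212, -2070, -3246, -4788, -6744
Δ²: -366, -588, -858, -1176, -1542, -1956
Δ³: -222, -270, -318, -366, -414
Δ⁴: -48, -48, -48, -48
The fourth differences are constant, so the polynomial has degree 4.

4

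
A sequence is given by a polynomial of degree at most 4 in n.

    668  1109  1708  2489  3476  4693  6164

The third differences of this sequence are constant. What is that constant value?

24

D1: 441, 599, 781, 987, 1217, 1471
D2: 158, 182, 206, 230, 254
D3: 24, 24, 24, 24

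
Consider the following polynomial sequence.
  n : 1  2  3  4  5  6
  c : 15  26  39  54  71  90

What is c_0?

11, 13, 15, 17, 19
2, 2, 2, 2
The second differences are constant at 2.
Work back: 11 − 2 = 9;  15 − 9 = 6

6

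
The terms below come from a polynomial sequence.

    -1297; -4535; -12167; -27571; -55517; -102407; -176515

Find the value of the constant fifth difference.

-240

First differences: -3238, -7632, -15404, -27946, -46890, -74108
Second differences: -4394, -7772, -12542, -18944, -27218
Third differences: -3378, -4770, -6402, -8274
Fourth differences: -1392, -1632, -1872
Fifth differences: -240, -240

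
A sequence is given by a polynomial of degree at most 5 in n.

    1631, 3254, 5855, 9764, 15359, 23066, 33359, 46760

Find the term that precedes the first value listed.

704

1623  2601  3909  5595  7707  10293  13401
978  1308  1686  2112  2586  3108
330  378  426  474  522
48  48  48  48
The fourth differences are constant at 48.
Work back: 330 − 48 = 282;  978 − 282 = 696;  1623 − 696 = 927;  1631 − 927 = 704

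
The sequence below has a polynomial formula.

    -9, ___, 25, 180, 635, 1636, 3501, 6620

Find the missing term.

-4

Using the last 6 terms:
First differences: 155  455  1001  1865  3119
Second differences: 300  546  864  1254
Third differences: 246  318  390
Fourth differences: 72  72
Constant fourth difference = 72.
Extend backward: 246 − 72 = 174;  300 − 174 = 126;  155 − 126 = 29;  25 − 29 = -4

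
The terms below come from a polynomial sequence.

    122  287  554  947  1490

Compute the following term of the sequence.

First differences: 165, 267, 393, 543
Second differences: 102, 126, 150
Third differences: 24, 24
The third differences are constant (24).
150 + 24 = 174;  543 + 174 = 717;  1490 + 717 = 2207

2207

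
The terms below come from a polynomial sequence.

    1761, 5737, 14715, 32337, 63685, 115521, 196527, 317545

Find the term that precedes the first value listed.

First differences: 3976  8978  17622  31348  51836  81006  121018
Second differences: 5002  8644  13726  20488  29170  40012
Third differences: 3642  5082  6762  8682  10842
Fourth differences: 1440  1680  1920  2160
Fifth differences: 240  240  240
The fifth differences are constant at 240.
Work back: 1440 − 240 = 1200;  3642 − 1200 = 2442;  5002 − 2442 = 2560;  3976 − 2560 = 1416;  1761 − 1416 = 345

345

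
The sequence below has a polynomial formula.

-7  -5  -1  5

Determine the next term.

13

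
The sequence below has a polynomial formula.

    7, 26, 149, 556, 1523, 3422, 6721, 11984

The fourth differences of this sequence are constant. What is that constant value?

First differences: 19, 123, 407, 967, 1899, 3299, 5263
Second differences: 104, 284, 560, 932, 1400, 1964
Third differences: 180, 276, 372, 468, 564
Fourth differences: 96, 96, 96, 96

96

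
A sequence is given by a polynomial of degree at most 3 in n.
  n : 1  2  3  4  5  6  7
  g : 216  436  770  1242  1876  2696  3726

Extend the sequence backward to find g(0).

First differences: 220  334  472  634  820  1030
Second differences: 114  138  162  186  210
Third differences: 24  24  24  24
The third differences are constant at 24.
Work back: 114 − 24 = 90;  220 − 90 = 130;  216 − 130 = 86

86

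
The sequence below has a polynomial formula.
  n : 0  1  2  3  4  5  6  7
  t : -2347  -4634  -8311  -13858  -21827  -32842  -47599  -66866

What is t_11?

Δ: -2287, -3677, -5547, -7969, -11015, -14757, -19267
Δ²: -1390, -1870, -2422, -3046, -3742, -4510
Δ³: -480, -552, -624, -696, -768
Δ⁴: -72, -72, -72, -72
Fourth differences constant at -72.
-768 − 72 = -840;  -4510 − 840 = -5350;  -19267 − 5350 = -24617;  -66866 − 24617 = -91483
-840 − 72 = -912;  -5350 − 912 = -6262;  -24617 − 6262 = -30879;  -91483 − 30879 = -122362
-912 − 72 = -984;  -6262 − 984 = -7246;  -30879 − 7246 = -38125;  -122362 − 38125 = -160487
-984 − 72 = -1056;  -7246 − 1056 = -8302;  -38125 − 8302 = -46427;  -160487 − 46427 = -206914

-206914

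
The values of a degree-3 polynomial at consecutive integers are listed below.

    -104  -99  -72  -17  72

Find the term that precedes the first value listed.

-93

Δ: 5  27  55  89
Δ²: 22  28  34
Δ³: 6  6
The third differences are constant at 6.
Work back: 22 − 6 = 16;  5 − 16 = -11;  -104 + 11 = -93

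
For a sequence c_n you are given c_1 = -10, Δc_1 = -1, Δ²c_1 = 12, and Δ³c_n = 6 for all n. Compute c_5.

Build the table forward from the leading diagonal:
Δ³: 6  6  6  6  6
Δ²: 12  18  24  30  36
Δ: -1  11  29  53  83
c: -10  -11  0  29  82

82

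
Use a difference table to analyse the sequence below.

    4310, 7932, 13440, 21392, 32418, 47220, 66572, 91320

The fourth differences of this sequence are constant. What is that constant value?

72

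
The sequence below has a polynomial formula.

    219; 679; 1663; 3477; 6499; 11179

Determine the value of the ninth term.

40747

Δ: 460, 984, 1814, 3022, 4680
Δ²: 524, 830, 1208, 1658
Δ³: 306, 378, 450
Δ⁴: 72, 72
Constant fourth difference = 72, so extend:
450 + 72 = 522;  1658 + 522 = 2180;  4680 + 2180 = 6860;  11179 + 6860 = 18039
522 + 72 = 594;  2180 + 594 = 2774;  6860 + 2774 = 9634;  18039 + 9634 = 27673
594 + 72 = 666;  2774 + 666 = 3440;  9634 + 3440 = 13074;  27673 + 13074 = 40747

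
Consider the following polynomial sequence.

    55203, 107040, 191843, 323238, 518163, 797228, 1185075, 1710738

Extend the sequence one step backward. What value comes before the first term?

25658

First differences: 51837, 84803, 131395, 194925, 279065, 387847, 525663
Second differences: 32966, 46592, 63530, 84140, 108782, 137816
Third differences: 13626, 16938, 20610, 24642, 29034
Fourth differences: 3312, 3672, 4032, 4392
Fifth differences: 360, 360, 360
The fifth differences are constant at 360.
Work back: 3312 − 360 = 2952;  13626 − 2952 = 10674;  32966 − 10674 = 22292;  51837 − 22292 = 29545;  55203 − 29545 = 25658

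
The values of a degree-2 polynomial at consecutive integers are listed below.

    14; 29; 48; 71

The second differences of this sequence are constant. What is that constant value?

D1: 15, 19, 23
D2: 4, 4

4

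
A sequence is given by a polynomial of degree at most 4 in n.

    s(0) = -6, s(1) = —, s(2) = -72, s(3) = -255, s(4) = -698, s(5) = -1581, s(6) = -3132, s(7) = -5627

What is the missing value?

Using the last 6 terms:
D1: -183, -443, -883, -1551, -2495
D2: -260, -440, -668, -944
D3: -180, -228, -276
D4: -48, -48
Constant fourth difference = -48.
Extend backward: -180 + 48 = -132;  -260 + 132 = -128;  -183 + 128 = -55;  -72 + 55 = -17

-17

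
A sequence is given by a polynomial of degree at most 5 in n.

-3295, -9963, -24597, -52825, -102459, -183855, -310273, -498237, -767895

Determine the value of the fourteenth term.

-6668, -14634, -28228, -49634, -81396, -126418, -187964, -269658
-7966, -13594, -21406, -31762, -45022, -61546, -81694
-5628, -7812, -10356, -13260, -16524, -20148
-2184, -2544, -2904, -3264, -3624
-360, -360, -360, -360
Constant fifth difference = -360, so extend:
-3624 − 360 = -3984;  -20148 − 3984 = -24132;  -81694 − 24132 = -105826;  -269658 − 105826 = -375484;  -767895 − 375484 = -1143379
-3984 − 360 = -4344;  -24132 − 4344 = -28476;  -105826 − 28476 = -134302;  -375484 − 134302 = -509786;  -1143379 − 509786 = -1653165
-4344 − 360 = -4704;  -28476 − 4704 = -33180;  -134302 − 33180 = -167482;  -509786 − 167482 = -677268;  -1653165 − 677268 = -2330433
-4704 − 360 = -5064;  -33180 − 5064 = -38244;  -167482 − 38244 = -205726;  -677268 − 205726 = -882994;  -2330433 − 882994 = -3213427
-5064 − 360 = -5424;  -38244 − 5424 = -43668;  -205726 − 43668 = -249394;  -882994 − 249394 = -1132388;  -3213427 − 1132388 = -4345815

-4345815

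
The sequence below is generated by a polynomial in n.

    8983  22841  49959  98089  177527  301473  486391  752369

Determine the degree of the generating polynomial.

5

D1: 13858, 27118, 48130, 79438, 123946, 184918, 265978
D2: 13260, 21012, 31308, 44508, 60972, 81060
D3: 7752, 10296, 13200, 16464, 20088
D4: 2544, 2904, 3264, 3624
D5: 360, 360, 360
The fifth differences are constant, so the polynomial has degree 5.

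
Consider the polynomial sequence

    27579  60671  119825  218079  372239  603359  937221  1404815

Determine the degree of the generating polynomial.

5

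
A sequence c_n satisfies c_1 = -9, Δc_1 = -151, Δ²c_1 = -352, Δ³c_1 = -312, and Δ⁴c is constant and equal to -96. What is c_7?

-13875

Build the table forward from the leading diagonal:
Fourth differences: -96  -96  -96  -96  -96  -96  -96
Third differences: -312  -408  -504  -600  -696  -792  -888
Second differences: -352  -664  -1072  -1576  -2176  -2872  -3664
First differences: -151  -503  -1167  -2239  -3815  -5991  -8863
c: -9  -160  -663  -1830  -4069  -7884  -13875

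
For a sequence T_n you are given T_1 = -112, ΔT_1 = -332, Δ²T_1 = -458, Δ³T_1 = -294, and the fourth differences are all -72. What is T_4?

-2776

Build the table forward from the leading diagonal:
Δ⁴: -72, -72, -72, -72
Δ³: -294, -366, -438, -510
Δ²: -458, -752, -1118, -1556
Δ: -332, -790, -1542, -2660
T: -112, -444, -1234, -2776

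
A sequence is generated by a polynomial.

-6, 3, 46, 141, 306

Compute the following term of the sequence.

D1: 9 , 43 , 95 , 165
D2: 34 , 52 , 70
D3: 18 , 18
Constant third difference = 18, so extend:
70 + 18 = 88;  165 + 88 = 253;  306 + 253 = 559

559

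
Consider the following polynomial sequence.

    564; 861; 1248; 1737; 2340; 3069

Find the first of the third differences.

Δ: 297, 387, 489, 603, 729
Δ²: 90, 102, 114, 126
Δ³: 12, 12, 12

12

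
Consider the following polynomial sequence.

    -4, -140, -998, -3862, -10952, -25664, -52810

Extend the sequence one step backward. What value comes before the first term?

-136, -858, -2864, -7090, -14712, -27146
-722, -2006, -4226, -7622, -12434
-1284, -2220, -3396, -4812
-936, -1176, -1416
-240, -240
The fifth differences are constant at -240.
Work back: -936 + 240 = -696;  -1284 + 696 = -588;  -722 + 588 = -134;  -136 + 134 = -2;  -4 + 2 = -2

-2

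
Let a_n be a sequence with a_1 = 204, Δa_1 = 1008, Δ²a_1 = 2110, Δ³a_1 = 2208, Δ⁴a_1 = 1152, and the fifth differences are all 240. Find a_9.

285076

Build the table forward from the leading diagonal:
D5: 240, 240, 240, 240, 240, 240, 240, 240, 240
D4: 1152, 1392, 1632, 1872, 2112, 2352, 2592, 2832, 3072
D3: 2208, 3360, 4752, 6384, 8256, 10368, 12720, 15312, 18144
D2: 2110, 4318, 7678, 12430, 18814, 27070, 37438, 50158, 65470
D1: 1008, 3118, 7436, 15114, 27544, 46358, 73428, 110866, 161024
a: 204, 1212, 4330, 11766, 26880, 54424, 100782, 174210, 285076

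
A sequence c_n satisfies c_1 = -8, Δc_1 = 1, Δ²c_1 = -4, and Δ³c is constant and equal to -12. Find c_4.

Build the table forward from the leading diagonal:
Third differences: -12  -12  -12  -12
Second differences: -4  -16  -28  -40
First differences: 1  -3  -19  -47
c: -8  -7  -10  -29

-29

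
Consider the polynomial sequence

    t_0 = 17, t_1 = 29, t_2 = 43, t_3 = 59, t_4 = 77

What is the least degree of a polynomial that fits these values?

First differences: 12, 14, 16, 18
Second differences: 2, 2, 2
The second differences are constant, so the polynomial has degree 2.

2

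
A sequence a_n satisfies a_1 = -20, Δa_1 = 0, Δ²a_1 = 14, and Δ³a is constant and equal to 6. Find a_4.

Build the table forward from the leading diagonal:
Third differences: 6  6  6  6
Second differences: 14  20  26  32
First differences: 0  14  34  60
a: -20  -20  -6  28

28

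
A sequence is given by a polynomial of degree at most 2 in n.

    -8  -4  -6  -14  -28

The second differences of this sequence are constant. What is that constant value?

-6

Δ: 4, -2, -8, -14
Δ²: -6, -6, -6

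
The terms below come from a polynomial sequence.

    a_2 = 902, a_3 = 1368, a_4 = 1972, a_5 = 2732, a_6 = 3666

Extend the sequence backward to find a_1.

556

D1: 466  604  760  934
D2: 138  156  174
D3: 18  18
The third differences are constant at 18.
Work back: 138 − 18 = 120;  466 − 120 = 346;  902 − 346 = 556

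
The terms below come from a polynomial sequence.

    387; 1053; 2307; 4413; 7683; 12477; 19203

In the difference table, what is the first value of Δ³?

D1: 666, 1254, 2106, 3270, 4794, 6726
D2: 588, 852, 1164, 1524, 1932
D3: 264, 312, 360, 408
D4: 48, 48, 48

264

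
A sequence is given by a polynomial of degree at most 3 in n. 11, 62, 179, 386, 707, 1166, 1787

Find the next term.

2594

Δ: 51 , 117 , 207 , 321 , 459 , 621
Δ²: 66 , 90 , 114 , 138 , 162
Δ³: 24 , 24 , 24 , 24
Third differences constant at 24.
162 + 24 = 186;  621 + 186 = 807;  1787 + 807 = 2594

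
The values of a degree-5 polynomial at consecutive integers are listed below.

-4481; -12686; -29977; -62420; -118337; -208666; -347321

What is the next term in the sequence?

-551552

Δ: -8205, -17291, -32443, -55917, -90329, -138655
Δ²: -9086, -15152, -23474, -34412, -48326
Δ³: -6066, -8322, -10938, -13914
Δ⁴: -2256, -2616, -2976
Δ⁵: -360, -360
Fifth differences constant at -360.
-2976 − 360 = -3336;  -13914 − 3336 = -17250;  -48326 − 17250 = -65576;  -138655 − 65576 = -204231;  -347321 − 204231 = -551552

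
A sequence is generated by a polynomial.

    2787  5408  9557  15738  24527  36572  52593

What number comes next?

73382

D1: 2621  4149  6181  8789  12045  16021
D2: 1528  2032  2608  3256  3976
D3: 504  576  648  720
D4: 72  72  72
Constant fourth difference = 72, so extend:
720 + 72 = 792;  3976 + 792 = 4768;  16021 + 4768 = 20789;  52593 + 20789 = 73382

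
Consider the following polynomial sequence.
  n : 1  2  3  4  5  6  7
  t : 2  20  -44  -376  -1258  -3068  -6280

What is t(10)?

18 , -64 , -332 , -882 , -1810 , -3212
-82 , -268 , -550 , -928 , -1402
-186 , -282 , -378 , -474
-96 , -96 , -96
Fourth differences constant at -96.
-474 − 96 = -570;  -1402 − 570 = -1972;  -3212 − 1972 = -5184;  -6280 − 5184 = -11464
-570 − 96 = -666;  -1972 − 666 = -2638;  -5184 − 2638 = -7822;  -11464 − 7822 = -19286
-666 − 96 = -762;  -2638 − 762 = -3400;  -7822 − 3400 = -11222;  -19286 − 11222 = -30508

-30508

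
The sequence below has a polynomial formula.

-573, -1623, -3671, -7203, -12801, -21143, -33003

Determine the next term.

-1050  -2048  -3532  -5598  -8342  -11860
-998  -1484  -2066  -2744  -3518
-486  -582  -678  -774
-96  -96  -96
The fourth differences are constant (-96).
-774 − 96 = -870;  -3518 − 870 = -4388;  -11860 − 4388 = -16248;  -33003 − 16248 = -49251

-49251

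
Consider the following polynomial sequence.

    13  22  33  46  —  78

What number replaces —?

Using the first 4 terms:
D1: 9  11  13
D2: 2  2
Constant second difference = 2.
Extend forward: 13 + 2 = 15;  46 + 15 = 61

61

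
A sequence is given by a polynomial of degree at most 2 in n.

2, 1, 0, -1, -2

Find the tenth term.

-7

First differences: -1, -1, -1, -1
The first differences are constant (-1).
-2 − 1 = -3
-3 − 1 = -4
-4 − 1 = -5
-5 − 1 = -6
-6 − 1 = -7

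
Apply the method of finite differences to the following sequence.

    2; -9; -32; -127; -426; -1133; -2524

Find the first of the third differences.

First differences: -11, -23, -95, -299, -707, -1391
Second differences: -12, -72, -204, -408, -684
Third differences: -60, -132, -204, -276
Fourth differences: -72, -72, -72

-60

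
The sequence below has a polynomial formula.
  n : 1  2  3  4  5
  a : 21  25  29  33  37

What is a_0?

17

First differences: 4, 4, 4, 4
The first differences are constant at 4.
Work back: 21 − 4 = 17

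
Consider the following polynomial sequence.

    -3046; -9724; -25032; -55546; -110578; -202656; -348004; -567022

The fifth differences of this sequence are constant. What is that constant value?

First differences: -6678, -15308, -30514, -55032, -92078, -145348, -219018
Second differences: -8630, -15206, -24518, -37046, -53270, -73670
Third differences: -6576, -9312, -12528, -16224, -20400
Fourth differences: -2736, -3216, -3696, -4176
Fifth differences: -480, -480, -480

-480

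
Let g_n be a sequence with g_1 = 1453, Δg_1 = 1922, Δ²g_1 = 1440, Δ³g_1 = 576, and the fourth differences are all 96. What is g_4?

12115

Build the table forward from the leading diagonal:
Δ⁴: 96, 96, 96, 96
Δ³: 576, 672, 768, 864
Δ²: 1440, 2016, 2688, 3456
Δ: 1922, 3362, 5378, 8066
g: 1453, 3375, 6737, 12115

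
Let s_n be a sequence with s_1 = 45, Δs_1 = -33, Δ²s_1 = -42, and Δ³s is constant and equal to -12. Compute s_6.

Build the table forward from the leading diagonal:
Δ³: -12, -12, -12, -12, -12, -12
Δ²: -42, -54, -66, -78, -90, -102
Δ: -33, -75, -129, -195, -273, -363
s: 45, 12, -63, -192, -387, -660

-660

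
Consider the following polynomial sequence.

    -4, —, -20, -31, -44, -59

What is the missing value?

-11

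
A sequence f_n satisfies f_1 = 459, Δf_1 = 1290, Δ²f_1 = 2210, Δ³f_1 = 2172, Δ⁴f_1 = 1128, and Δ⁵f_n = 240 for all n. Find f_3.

Build the table forward from the leading diagonal:
Fifth differences: 240  240  240
Fourth differences: 1128  1368  1608
Third differences: 2172  3300  4668
Second differences: 2210  4382  7682
First differences: 1290  3500  7882
f: 459  1749  5249

5249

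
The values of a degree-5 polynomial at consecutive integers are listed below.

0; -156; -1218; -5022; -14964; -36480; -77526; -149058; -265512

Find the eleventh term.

Δ: -156, -1062, -3804, -9942, -21516, -41046, -71532, -116454
Δ²: -906, -2742, -6138, -11574, -19530, -30486, -44922
Δ³: -1836, -3396, -5436, -7956, -10956, -14436
Δ⁴: -1560, -2040, -2520, -3000, -3480
Δ⁵: -480, -480, -480, -480
Fifth differences constant at -480.
-3480 − 480 = -3960;  -14436 − 3960 = -18396;  -44922 − 18396 = -63318;  -116454 − 63318 = -179772;  -265512 − 179772 = -445284
-3960 − 480 = -4440;  -18396 − 4440 = -22836;  -63318 − 22836 = -86154;  -179772 − 86154 = -265926;  -445284 − 265926 = -711210

-711210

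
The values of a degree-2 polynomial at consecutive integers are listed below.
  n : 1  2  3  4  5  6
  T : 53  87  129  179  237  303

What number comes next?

377

First differences: 34 , 42 , 50 , 58 , 66
Second differences: 8 , 8 , 8 , 8
Second differences constant at 8.
66 + 8 = 74;  303 + 74 = 377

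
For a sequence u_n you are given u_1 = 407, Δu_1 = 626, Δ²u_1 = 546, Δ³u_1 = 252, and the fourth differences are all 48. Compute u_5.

Build the table forward from the leading diagonal:
Δ⁴: 48, 48, 48, 48, 48
Δ³: 252, 300, 348, 396, 444
Δ²: 546, 798, 1098, 1446, 1842
Δ: 626, 1172, 1970, 3068, 4514
u: 407, 1033, 2205, 4175, 7243

7243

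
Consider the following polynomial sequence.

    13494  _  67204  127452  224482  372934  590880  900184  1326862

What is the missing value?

Using the last 7 terms:
Δ: 60248, 97030, 148452, 217946, 309304, 426678
Δ²: 36782, 51422, 69494, 91358, 117374
Δ³: 14640, 18072, 21864, 26016
Δ⁴: 3432, 3792, 4152
Δ⁵: 360, 360
Constant fifth difference = 360.
Extend backward: 3432 − 360 = 3072;  14640 − 3072 = 11568;  36782 − 11568 = 25214;  60248 − 25214 = 35034;  67204 − 35034 = 32170

32170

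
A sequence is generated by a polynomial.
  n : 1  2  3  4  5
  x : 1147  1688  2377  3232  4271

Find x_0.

736

Δ: 541  689  855  1039
Δ²: 148  166  184
Δ³: 18  18
The third differences are constant at 18.
Work back: 148 − 18 = 130;  541 − 130 = 411;  1147 − 411 = 736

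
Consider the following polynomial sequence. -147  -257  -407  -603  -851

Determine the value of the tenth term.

-3081

First differences: -110, -150, -196, -248
Second differences: -40, -46, -52
Third differences: -6, -6
Third differences constant at -6.
-52 − 6 = -58;  -248 − 58 = -306;  -851 − 306 = -1157
-58 − 6 = -64;  -306 − 64 = -370;  -1157 − 370 = -1527
-64 − 6 = -70;  -370 − 70 = -440;  -1527 − 440 = -1967
-70 − 6 = -76;  -440 − 76 = -516;  -1967 − 516 = -2483
-76 − 6 = -82;  -516 − 82 = -598;  -2483 − 598 = -3081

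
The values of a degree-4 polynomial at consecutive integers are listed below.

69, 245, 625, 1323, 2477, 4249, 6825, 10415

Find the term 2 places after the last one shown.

21597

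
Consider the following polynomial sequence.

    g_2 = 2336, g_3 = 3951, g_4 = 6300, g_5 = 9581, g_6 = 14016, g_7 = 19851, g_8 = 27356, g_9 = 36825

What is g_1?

1281

Δ: 1615, 2349, 3281, 4435, 5835, 7505, 9469
Δ²: 734, 932, 1154, 1400, 1670, 1964
Δ³: 198, 222, 246, 270, 294
Δ⁴: 24, 24, 24, 24
The fourth differences are constant at 24.
Work back: 198 − 24 = 174;  734 − 174 = 560;  1615 − 560 = 1055;  2336 − 1055 = 1281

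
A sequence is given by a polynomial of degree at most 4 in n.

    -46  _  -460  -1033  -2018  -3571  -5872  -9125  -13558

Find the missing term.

-167

Using the last 7 terms:
-573, -985, -1553, -2301, -3253, -4433
-412, -568, -748, -952, -1180
-156, -180, -204, -228
-24, -24, -24
Constant fourth difference = -24.
Extend backward: -156 + 24 = -132;  -412 + 132 = -280;  -573 + 280 = -293;  -460 + 293 = -167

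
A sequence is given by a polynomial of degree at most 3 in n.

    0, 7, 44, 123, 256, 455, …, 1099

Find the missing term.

Using the first 6 terms:
First differences: 7  37  79  133  199
Second differences: 30  42  54  66
Third differences: 12  12  12
Constant third difference = 12.
Extend forward: 66 + 12 = 78;  199 + 78 = 277;  455 + 277 = 732

732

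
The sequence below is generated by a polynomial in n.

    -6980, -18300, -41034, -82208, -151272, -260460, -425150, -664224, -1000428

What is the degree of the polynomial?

5

Δ: -11320, -22734, -41174, -69064, -109188, -164690, -239074, -336204
Δ²: -11414, -18440, -27890, -40124, -55502, -74384, -97130
Δ³: -7026, -9450, -12234, -15378, -18882, -22746
Δ⁴: -2424, -2784, -3144, -3504, -3864
Δ⁵: -360, -360, -360, -360
The fifth differences are constant, so the polynomial has degree 5.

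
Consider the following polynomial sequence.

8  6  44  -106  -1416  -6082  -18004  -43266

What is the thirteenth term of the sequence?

-795976

D1: -2  38  -150  -1310  -4666  -11922  -25262
D2: 40  -188  -1160  -3356  -7256  -13340
D3: -228  -972  -2196  -3900  -6084
D4: -744  -1224  -1704  -2184
D5: -480  -480  -480
Fifth differences constant at -480.
-2184 − 480 = -2664;  -6084 − 2664 = -8748;  -13340 − 8748 = -22088;  -25262 − 22088 = -47350;  -43266 − 47350 = -90616
-2664 − 480 = -3144;  -8748 − 3144 = -11892;  -22088 − 11892 = -33980;  -47350 − 33980 = -81330;  -90616 − 81330 = -171946
-3144 − 480 = -3624;  -11892 − 3624 = -15516;  -33980 − 15516 = -49496;  -81330 − 49496 = -130826;  -171946 − 130826 = -302772
-3624 − 480 = -4104;  -15516 − 4104 = -19620;  -49496 − 19620 = -69116;  -130826 − 69116 = -199942;  -302772 − 199942 = -502714
-4104 − 480 = -4584;  -19620 − 4584 = -24204;  -69116 − 24204 = -93320;  -199942 − 93320 = -293262;  -502714 − 293262 = -795976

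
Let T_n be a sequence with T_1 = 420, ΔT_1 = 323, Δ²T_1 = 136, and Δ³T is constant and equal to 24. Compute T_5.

2624

Build the table forward from the leading diagonal:
D3: 24  24  24  24  24
D2: 136  160  184  208  232
D1: 323  459  619  803  1011
T: 420  743  1202  1821  2624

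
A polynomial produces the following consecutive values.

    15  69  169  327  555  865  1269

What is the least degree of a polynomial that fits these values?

3

Δ: 54, 100, 158, 228, 310, 404
Δ²: 46, 58, 70, 82, 94
Δ³: 12, 12, 12, 12
The third differences are constant, so the polynomial has degree 3.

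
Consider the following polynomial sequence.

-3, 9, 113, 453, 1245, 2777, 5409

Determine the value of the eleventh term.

36657

12  104  340  792  1532  2632
92  236  452  740  1100
144  216  288  360
72  72  72
Constant fourth difference = 72, so extend:
360 + 72 = 432;  1100 + 432 = 1532;  2632 + 1532 = 4164;  5409 + 4164 = 9573
432 + 72 = 504;  1532 + 504 = 2036;  4164 + 2036 = 6200;  9573 + 6200 = 15773
504 + 72 = 576;  2036 + 576 = 2612;  6200 + 2612 = 8812;  15773 + 8812 = 24585
576 + 72 = 648;  2612 + 648 = 3260;  8812 + 3260 = 12072;  24585 + 12072 = 36657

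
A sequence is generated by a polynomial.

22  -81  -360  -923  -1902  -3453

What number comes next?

D1: -103, -279, -563, -979, -1551
D2: -176, -284, -416, -572
D3: -108, -132, -156
D4: -24, -24
The fourth differences are constant (-24).
-156 − 24 = -180;  -572 − 180 = -752;  -1551 − 752 = -2303;  -3453 − 2303 = -5756

-5756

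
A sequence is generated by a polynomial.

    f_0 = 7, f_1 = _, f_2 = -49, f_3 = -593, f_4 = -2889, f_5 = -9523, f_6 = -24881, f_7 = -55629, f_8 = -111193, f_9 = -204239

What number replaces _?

9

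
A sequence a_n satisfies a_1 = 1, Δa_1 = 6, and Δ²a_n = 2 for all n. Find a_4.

25

Build the table forward from the leading diagonal:
Δ²: 2  2  2  2
Δ: 6  8  10  12
a: 1  7  15  25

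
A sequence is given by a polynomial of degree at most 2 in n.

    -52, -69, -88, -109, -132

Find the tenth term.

-277

-17  -19  -21  -23
-2  -2  -2
The second differences are constant (-2).
-23 − 2 = -25;  -132 − 25 = -157
-25 − 2 = -27;  -157 − 27 = -184
-27 − 2 = -29;  -184 − 29 = -213
-29 − 2 = -31;  -213 − 31 = -244
-31 − 2 = -33;  -244 − 33 = -277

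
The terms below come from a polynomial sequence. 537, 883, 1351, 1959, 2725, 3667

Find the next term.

4803

First differences: 346  468  608  766  942
Second differences: 122  140  158  176
Third differences: 18  18  18
Constant third difference = 18, so extend:
176 + 18 = 194;  942 + 194 = 1136;  3667 + 1136 = 4803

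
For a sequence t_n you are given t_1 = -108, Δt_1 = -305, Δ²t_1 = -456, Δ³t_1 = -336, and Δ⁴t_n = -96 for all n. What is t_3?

-1174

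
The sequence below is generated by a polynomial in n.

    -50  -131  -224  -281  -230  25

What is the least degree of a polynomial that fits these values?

D1: -81, -93, -57, 51, 255
D2: -12, 36, 108, 204
D3: 48, 72, 96
D4: 24, 24
The fourth differences are constant, so the polynomial has degree 4.

4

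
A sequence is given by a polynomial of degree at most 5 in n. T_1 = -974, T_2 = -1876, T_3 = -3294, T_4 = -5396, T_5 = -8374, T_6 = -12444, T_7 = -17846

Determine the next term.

Δ: -902  -1418  -2102  -2978  -4070  -5402
Δ²: -516  -684  -876  -1092  -1332
Δ³: -168  -192  -216  -240
Δ⁴: -24  -24  -24
Constant fourth difference = -24, so extend:
-240 − 24 = -264;  -1332 − 264 = -1596;  -5402 − 1596 = -6998;  -17846 − 6998 = -24844

-24844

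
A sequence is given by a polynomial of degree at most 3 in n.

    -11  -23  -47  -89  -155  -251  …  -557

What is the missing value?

Using the first 6 terms:
Δ: -12  -24  -42  -66  -96
Δ²: -12  -18  -24  -30
Δ³: -6  -6  -6
Constant third difference = -6.
Extend forward: -30 − 6 = -36;  -96 − 36 = -132;  -251 − 132 = -383

-383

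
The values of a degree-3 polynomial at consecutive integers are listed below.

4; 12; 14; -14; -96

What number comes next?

Δ: 8, 2, -28, -82
Δ²: -6, -30, -54
Δ³: -24, -24
Third differences constant at -24.
-54 − 24 = -78;  -82 − 78 = -160;  -96 − 160 = -256

-256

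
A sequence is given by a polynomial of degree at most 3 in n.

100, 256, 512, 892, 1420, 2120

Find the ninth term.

First differences: 156 , 256 , 380 , 528 , 700
Second differences: 100 , 124 , 148 , 172
Third differences: 24 , 24 , 24
Constant third difference = 24, so extend:
172 + 24 = 196;  700 + 196 = 896;  2120 + 896 = 3016
196 + 24 = 220;  896 + 220 = 1116;  3016 + 1116 = 4132
220 + 24 = 244;  1116 + 244 = 1360;  4132 + 1360 = 5492

5492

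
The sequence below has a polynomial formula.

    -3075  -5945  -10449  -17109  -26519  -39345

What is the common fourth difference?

-72

First differences: -2870, -4504, -6660, -9410, -12826
Second differences: -1634, -2156, -2750, -3416
Third differences: -522, -594, -666
Fourth differences: -72, -72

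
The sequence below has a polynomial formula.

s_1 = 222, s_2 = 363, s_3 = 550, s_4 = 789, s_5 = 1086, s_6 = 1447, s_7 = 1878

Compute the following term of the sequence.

2385

First differences: 141, 187, 239, 297, 361, 431
Second differences: 46, 52, 58, 64, 70
Third differences: 6, 6, 6, 6
The third differences are constant (6).
70 + 6 = 76;  431 + 76 = 507;  1878 + 507 = 2385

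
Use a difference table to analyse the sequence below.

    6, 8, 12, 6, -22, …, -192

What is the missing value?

-84

Using the first 5 terms:
2, 4, -6, -28
2, -10, -22
-12, -12
Constant third difference = -12.
Extend forward: -22 − 12 = -34;  -28 − 34 = -62;  -22 − 62 = -84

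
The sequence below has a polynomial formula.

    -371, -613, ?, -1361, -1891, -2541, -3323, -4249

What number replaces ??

Using the last 5 terms:
-530  -650  -782  -926
-120  -132  -144
-12  -12
Constant third difference = -12.
Extend backward: -120 + 12 = -108;  -530 + 108 = -422;  -1361 + 422 = -939

-939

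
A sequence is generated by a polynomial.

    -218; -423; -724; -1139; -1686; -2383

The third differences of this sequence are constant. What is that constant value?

Δ: -205, -301, -415, -547, -697
Δ²: -96, -114, -132, -150
Δ³: -18, -18, -18

-18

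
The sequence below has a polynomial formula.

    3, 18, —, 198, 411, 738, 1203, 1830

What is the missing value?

Using the last 5 terms:
213, 327, 465, 627
114, 138, 162
24, 24
Constant third difference = 24.
Extend backward: 114 − 24 = 90;  213 − 90 = 123;  198 − 123 = 75

75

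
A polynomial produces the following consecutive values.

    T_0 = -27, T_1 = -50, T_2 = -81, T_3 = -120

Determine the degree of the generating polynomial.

D1: -23, -31, -39
D2: -8, -8
The second differences are constant, so the polynomial has degree 2.

2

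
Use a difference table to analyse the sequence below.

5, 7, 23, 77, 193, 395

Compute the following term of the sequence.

707

2, 16, 54, 116, 202
14, 38, 62, 86
24, 24, 24
The third differences are constant (24).
86 + 24 = 110;  202 + 110 = 312;  395 + 312 = 707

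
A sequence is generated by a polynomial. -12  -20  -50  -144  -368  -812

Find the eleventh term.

Δ: -8  -30  -94  -224  -444
Δ²: -22  -64  -130  -220
Δ³: -42  -66  -90
Δ⁴: -24  -24
The fourth differences are constant (-24).
-90 − 24 = -114;  -220 − 114 = -334;  -444 − 334 = -778;  -812 − 778 = -1590
-114 − 24 = -138;  -334 − 138 = -472;  -778 − 472 = -1250;  -1590 − 1250 = -2840
-138 − 24 = -162;  -472 − 162 = -634;  -1250 − 634 = -1884;  -2840 − 1884 = -4724
-162 − 24 = -186;  -634 − 186 = -820;  -1884 − 820 = -2704;  -4724 − 2704 = -7428
-186 − 24 = -210;  -820 − 210 = -1030;  -2704 − 1030 = -3734;  -7428 − 3734 = -11162

-11162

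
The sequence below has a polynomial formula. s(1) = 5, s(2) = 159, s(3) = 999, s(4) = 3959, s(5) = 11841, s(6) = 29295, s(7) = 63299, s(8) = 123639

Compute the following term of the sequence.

154 , 840 , 2960 , 7882 , 17454 , 34004 , 60340
686 , 2120 , 4922 , 9572 , 16550 , 26336
1434 , 2802 , 4650 , 6978 , 9786
1368 , 1848 , 2328 , 2808
480 , 480 , 480
Constant fifth difference = 480, so extend:
2808 + 480 = 3288;  9786 + 3288 = 13074;  26336 + 13074 = 39410;  60340 + 39410 = 99750;  123639 + 99750 = 223389

223389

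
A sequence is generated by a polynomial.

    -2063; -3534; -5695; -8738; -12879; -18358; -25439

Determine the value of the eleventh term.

-75903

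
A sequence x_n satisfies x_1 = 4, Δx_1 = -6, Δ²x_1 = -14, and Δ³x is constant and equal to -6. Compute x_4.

-62

Build the table forward from the leading diagonal:
Δ³: -6, -6, -6, -6
Δ²: -14, -20, -26, -32
Δ: -6, -20, -40, -66
x: 4, -2, -22, -62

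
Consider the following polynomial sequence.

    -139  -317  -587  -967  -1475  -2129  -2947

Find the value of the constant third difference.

-18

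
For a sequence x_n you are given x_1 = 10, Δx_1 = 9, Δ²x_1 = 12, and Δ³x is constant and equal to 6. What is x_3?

Build the table forward from the leading diagonal:
Δ³: 6, 6, 6
Δ²: 12, 18, 24
Δ: 9, 21, 39
x: 10, 19, 40

40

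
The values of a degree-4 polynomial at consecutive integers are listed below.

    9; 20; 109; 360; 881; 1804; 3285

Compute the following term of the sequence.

5504

D1: 11, 89, 251, 521, 923, 1481
D2: 78, 162, 270, 402, 558
D3: 84, 108, 132, 156
D4: 24, 24, 24
Constant fourth difference = 24, so extend:
156 + 24 = 180;  558 + 180 = 738;  1481 + 738 = 2219;  3285 + 2219 = 5504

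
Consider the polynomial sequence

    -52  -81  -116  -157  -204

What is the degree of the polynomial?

2

First differences: -29, -35, -41, -47
Second differences: -6, -6, -6
The second differences are constant, so the polynomial has degree 2.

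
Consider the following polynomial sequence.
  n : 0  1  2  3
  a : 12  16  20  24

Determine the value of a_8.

44

Δ: 4  4  4
Constant first difference = 4, so extend:
24 + 4 = 28
28 + 4 = 32
32 + 4 = 36
36 + 4 = 40
40 + 4 = 44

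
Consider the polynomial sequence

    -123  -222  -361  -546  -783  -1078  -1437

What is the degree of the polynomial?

-99, -139, -185, -237, -295, -359
-40, -46, -52, -58, -64
-6, -6, -6, -6
The third differences are constant, so the polynomial has degree 3.

3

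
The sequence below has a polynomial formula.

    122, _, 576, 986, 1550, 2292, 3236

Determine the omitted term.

Using the last 5 terms:
First differences: 410, 564, 742, 944
Second differences: 154, 178, 202
Third differences: 24, 24
Constant third difference = 24.
Extend backward: 154 − 24 = 130;  410 − 130 = 280;  576 − 280 = 296

296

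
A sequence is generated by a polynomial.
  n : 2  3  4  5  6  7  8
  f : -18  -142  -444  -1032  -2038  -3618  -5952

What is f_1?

-124  -302  -588  -1006  -1580  -2334
-178  -286  -418  -574  -754
-108  -132  -156  -180
-24  -24  -24
The fourth differences are constant at -24.
Work back: -108 + 24 = -84;  -178 + 84 = -94;  -124 + 94 = -30;  -18 + 30 = 12

12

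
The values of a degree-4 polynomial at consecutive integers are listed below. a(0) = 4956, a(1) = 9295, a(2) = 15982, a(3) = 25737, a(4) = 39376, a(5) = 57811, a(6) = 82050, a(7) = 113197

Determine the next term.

D1: 4339  6687  9755  13639  18435  24239  31147
D2: 2348  3068  3884  4796  5804  6908
D3: 720  816  912  1008  1104
D4: 96  96  96  96
Fourth differences constant at 96.
1104 + 96 = 1200;  6908 + 1200 = 8108;  31147 + 8108 = 39255;  113197 + 39255 = 152452

152452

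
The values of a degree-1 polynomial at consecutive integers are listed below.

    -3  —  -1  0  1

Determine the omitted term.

-2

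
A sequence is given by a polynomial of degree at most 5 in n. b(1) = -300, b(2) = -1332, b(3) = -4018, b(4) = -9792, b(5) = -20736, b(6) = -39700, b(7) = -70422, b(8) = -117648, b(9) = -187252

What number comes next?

Δ: -1032, -2686, -5774, -10944, -18964, -30722, -47226, -69604
Δ²: -1654, -3088, -5170, -8020, -11758, -16504, -22378
Δ³: -1434, -2082, -2850, -3738, -4746, -5874
Δ⁴: -648, -768, -888, -1008, -1128
Δ⁵: -120, -120, -120, -120
Constant fifth difference = -120, so extend:
-1128 − 120 = -1248;  -5874 − 1248 = -7122;  -22378 − 7122 = -29500;  -69604 − 29500 = -99104;  -187252 − 99104 = -286356

-286356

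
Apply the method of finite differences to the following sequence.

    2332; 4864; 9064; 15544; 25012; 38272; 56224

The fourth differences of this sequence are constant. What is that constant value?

96

First differences: 2532, 4200, 6480, 9468, 13260, 17952
Second differences: 1668, 2280, 2988, 3792, 4692
Third differences: 612, 708, 804, 900
Fourth differences: 96, 96, 96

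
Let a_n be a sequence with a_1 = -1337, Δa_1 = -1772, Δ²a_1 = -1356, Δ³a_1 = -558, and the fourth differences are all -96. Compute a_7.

-44909

Build the table forward from the leading diagonal:
Fourth differences: -96  -96  -96  -96  -96  -96  -96
Third differences: -558  -654  -750  -846  -942  -1038  -1134
Second differences: -1356  -1914  -2568  -3318  -4164  -5106  -6144
First differences: -1772  -3128  -5042  -7610  -10928  -15092  -20198
a: -1337  -3109  -6237  -11279  -18889  -29817  -44909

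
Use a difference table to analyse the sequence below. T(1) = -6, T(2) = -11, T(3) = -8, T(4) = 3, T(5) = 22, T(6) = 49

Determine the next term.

84

Δ: -5, 3, 11, 19, 27
Δ²: 8, 8, 8, 8
Constant second difference = 8, so extend:
27 + 8 = 35;  49 + 35 = 84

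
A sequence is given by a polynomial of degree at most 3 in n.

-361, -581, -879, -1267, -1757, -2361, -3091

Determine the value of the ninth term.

D1: -220 , -298 , -388 , -490 , -604 , -730
D2: -78 , -90 , -102 , -114 , -126
D3: -12 , -12 , -12 , -12
The third differences are constant (-12).
-126 − 12 = -138;  -730 − 138 = -868;  -3091 − 868 = -3959
-138 − 12 = -150;  -868 − 150 = -1018;  -3959 − 1018 = -4977

-4977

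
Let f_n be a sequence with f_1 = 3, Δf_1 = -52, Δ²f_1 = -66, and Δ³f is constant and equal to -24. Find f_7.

-1779

Build the table forward from the leading diagonal:
Δ³: -24  -24  -24  -24  -24  -24  -24
Δ²: -66  -90  -114  -138  -162  -186  -210
Δ: -52  -118  -208  -322  -460  -622  -808
f: 3  -49  -167  -375  -697  -1157  -1779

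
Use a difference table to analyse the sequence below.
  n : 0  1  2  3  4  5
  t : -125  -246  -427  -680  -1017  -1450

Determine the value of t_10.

-121, -181, -253, -337, -433
-60, -72, -84, -96
-12, -12, -12
The third differences are constant (-12).
-96 − 12 = -108;  -433 − 108 = -541;  -1450 − 541 = -1991
-108 − 12 = -120;  -541 − 120 = -661;  -1991 − 661 = -2652
-120 − 12 = -132;  -661 − 132 = -793;  -2652 − 793 = -3445
-132 − 12 = -144;  -793 − 144 = -937;  -3445 − 937 = -4382
-144 − 12 = -156;  -937 − 156 = -1093;  -4382 − 1093 = -5475

-5475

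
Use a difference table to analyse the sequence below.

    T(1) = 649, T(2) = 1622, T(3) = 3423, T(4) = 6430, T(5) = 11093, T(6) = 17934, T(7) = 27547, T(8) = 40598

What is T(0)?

D1: 973  1801  3007  4663  6841  9613  13051
D2: 828  1206  1656  2178  2772  3438
D3: 378  450  522  594  666
D4: 72  72  72  72
The fourth differences are constant at 72.
Work back: 378 − 72 = 306;  828 − 306 = 522;  973 − 522 = 451;  649 − 451 = 198

198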